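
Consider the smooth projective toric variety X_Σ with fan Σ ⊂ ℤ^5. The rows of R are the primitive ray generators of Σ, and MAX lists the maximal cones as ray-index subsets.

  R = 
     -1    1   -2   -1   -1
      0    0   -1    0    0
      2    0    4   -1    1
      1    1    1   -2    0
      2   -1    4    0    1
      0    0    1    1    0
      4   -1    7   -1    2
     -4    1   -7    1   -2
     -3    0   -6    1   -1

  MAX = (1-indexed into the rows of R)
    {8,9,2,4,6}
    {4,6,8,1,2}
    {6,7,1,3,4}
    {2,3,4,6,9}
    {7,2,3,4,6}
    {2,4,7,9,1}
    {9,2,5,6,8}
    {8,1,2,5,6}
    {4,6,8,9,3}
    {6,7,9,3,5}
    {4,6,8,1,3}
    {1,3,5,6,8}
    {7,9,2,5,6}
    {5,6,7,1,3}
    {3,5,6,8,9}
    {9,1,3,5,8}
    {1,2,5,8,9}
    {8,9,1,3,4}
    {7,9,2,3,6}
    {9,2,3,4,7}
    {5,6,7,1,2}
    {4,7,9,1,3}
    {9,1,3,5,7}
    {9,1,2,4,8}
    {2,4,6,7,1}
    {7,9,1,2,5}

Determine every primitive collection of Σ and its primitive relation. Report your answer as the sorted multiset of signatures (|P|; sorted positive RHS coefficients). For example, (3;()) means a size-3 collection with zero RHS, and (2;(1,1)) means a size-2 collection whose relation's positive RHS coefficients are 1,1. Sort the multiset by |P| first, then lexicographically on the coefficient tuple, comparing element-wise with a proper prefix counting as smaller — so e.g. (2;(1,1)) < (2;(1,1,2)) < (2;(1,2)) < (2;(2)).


Σ has 7 primitive collections:

  • {7,8}:  v_{7} + v_{8} = 0  ⟹  sig = (2;())
  • {4,5}:  v_{4} + v_{5} = v_{1} + v_{7}  ⟹  sig = (2;(1,1))
  • {1,2,3}:  v_{1} + v_{2} + v_{3} = v_{4}  ⟹  sig = (3;(1))
  • {1,6,9}:  v_{1} + v_{6} + v_{9} = v_{8}  ⟹  sig = (3;(1))
  • {2,3,5}:  v_{2} + v_{3} + v_{5} = v_{7}  ⟹  sig = (3;(1))
  • {2,3,8}:  v_{2} + v_{3} + v_{8} = v_{4} + v_{6} + v_{9}  ⟹  sig = (3;(1,1,1))
  • {4,6,7,9}:  v_{4} + v_{6} + v_{7} + v_{9} = v_{2} + v_{3}  ⟹  sig = (4;(1,1))

Sorted signature multiset PRS(X):
{ (2;()),  (2;(1,1)),  (3;(1)) ×3,  (3;(1,1,1)),  (4;(1,1)) }


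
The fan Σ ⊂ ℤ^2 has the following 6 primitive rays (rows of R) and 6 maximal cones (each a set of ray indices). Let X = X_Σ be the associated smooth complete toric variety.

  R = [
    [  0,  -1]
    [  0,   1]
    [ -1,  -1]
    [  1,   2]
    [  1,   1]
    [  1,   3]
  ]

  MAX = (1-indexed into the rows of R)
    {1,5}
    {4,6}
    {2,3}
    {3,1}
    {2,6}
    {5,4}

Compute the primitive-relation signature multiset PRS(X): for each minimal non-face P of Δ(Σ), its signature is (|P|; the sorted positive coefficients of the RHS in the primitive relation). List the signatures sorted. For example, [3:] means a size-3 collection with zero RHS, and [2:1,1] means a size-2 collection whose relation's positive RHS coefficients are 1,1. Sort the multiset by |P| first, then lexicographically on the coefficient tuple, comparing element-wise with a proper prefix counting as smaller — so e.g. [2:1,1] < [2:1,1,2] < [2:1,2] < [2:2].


Δ(Σ) — 6 vertices, 9 min non-faces:

  P={1,2}:  v_{1} + v_{2} = 0  so sig = [2:]
  P={3,5}:  v_{3} + v_{5} = 0  so sig = [2:]
  P={1,4}:  v_{1} + v_{4} = v_{5}  so sig = [2:1]
  P={1,6}:  v_{1} + v_{6} = v_{4}  so sig = [2:1]
  P={2,4}:  v_{2} + v_{4} = v_{6}  so sig = [2:1]
  P={2,5}:  v_{2} + v_{5} = v_{4}  so sig = [2:1]
  P={3,4}:  v_{3} + v_{4} = v_{2}  so sig = [2:1]
  P={3,6}:  v_{3} + v_{6} = 2·v_{2}  so sig = [2:2]
  P={5,6}:  v_{5} + v_{6} = 2·v_{4}  so sig = [2:2]

Signatures (|P|; sorted positive RHS coefficients), sorted:
    |P|=2: 9 collections, coeffs (), (), (1), (1), (1), (1), (1), (2), (2)


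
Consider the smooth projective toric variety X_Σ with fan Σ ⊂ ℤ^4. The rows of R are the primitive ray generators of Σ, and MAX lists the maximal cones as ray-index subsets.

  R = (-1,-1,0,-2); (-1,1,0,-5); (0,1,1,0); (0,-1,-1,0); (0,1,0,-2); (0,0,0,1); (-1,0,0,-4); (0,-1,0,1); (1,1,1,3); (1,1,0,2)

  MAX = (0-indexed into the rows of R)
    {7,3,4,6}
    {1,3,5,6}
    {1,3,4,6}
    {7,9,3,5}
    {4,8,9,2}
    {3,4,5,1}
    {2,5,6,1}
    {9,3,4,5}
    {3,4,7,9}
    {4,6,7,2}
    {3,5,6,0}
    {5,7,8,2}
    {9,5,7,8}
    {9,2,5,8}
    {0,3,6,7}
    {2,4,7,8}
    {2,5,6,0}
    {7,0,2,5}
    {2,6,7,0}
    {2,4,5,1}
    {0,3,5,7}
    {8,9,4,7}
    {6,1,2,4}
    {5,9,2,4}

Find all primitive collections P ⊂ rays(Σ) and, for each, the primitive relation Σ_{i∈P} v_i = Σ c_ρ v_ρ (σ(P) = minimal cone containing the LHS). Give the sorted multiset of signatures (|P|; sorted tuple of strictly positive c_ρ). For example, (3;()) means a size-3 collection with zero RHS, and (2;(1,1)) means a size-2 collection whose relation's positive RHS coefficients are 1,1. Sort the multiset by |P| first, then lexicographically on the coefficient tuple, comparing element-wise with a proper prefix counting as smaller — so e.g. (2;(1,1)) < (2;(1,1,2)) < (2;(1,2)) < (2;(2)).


Minimal non-faces — 16 found among 10 rays, 24 max cones:

  P={0,9}:  v_{0} + v_{9} = 0  ⟹  sig = (2;())
  P={2,3}:  v_{2} + v_{3} = 0  ⟹  sig = (2;())
  P={0,4}:  v_{0} + v_{4} = v_{6}  ⟹  sig = (2;(1))
  P={1,7}:  v_{1} + v_{7} = v_{6}  ⟹  sig = (2;(1))
  P={6,9}:  v_{6} + v_{9} = v_{4}  ⟹  sig = (2;(1))
  P={0,8}:  v_{0} + v_{8} = v_{2} + v_{7}  ⟹  sig = (2;(1,1))
  P={1,8}:  v_{1} + v_{8} = v_{2} + v_{4}  ⟹  sig = (2;(1,1))
  P={3,8}:  v_{3} + v_{8} = v_{7} + v_{9}  ⟹  sig = (2;(1,1))
  P={6,8}:  v_{6} + v_{8} = v_{2} + v_{4} + v_{7}  ⟹  sig = (2;(1,1,1))
  P={0,1}:  v_{0} + v_{1} = v_{5} + 2·v_{6}  ⟹  sig = (2;(1,2))
  P={1,9}:  v_{1} + v_{9} = 2·v_{4} + v_{5}  ⟹  sig = (2;(1,2))
  P={4,5,7}:  v_{4} + v_{5} + v_{7} = 0  ⟹  sig = (3;())
  P={2,7,9}:  v_{2} + v_{7} + v_{9} = v_{8}  ⟹  sig = (3;(1))
  P={4,5,6}:  v_{4} + v_{5} + v_{6} = v_{1}  ⟹  sig = (3;(1))
  P={5,6,7}:  v_{5} + v_{6} + v_{7} = v_{0}  ⟹  sig = (3;(1))
  P={4,5,8}:  v_{4} + v_{5} + v_{8} = v_{2} + v_{9}  ⟹  sig = (3;(1,1))

Hence PRS(X_Σ) =
[(2;()), (2;()), (2;(1)), (2;(1)), (2;(1)), (2;(1,1)), (2;(1,1)), (2;(1,1)), (2;(1,1,1)), (2;(1,2)), (2;(1,2)), (3;()), (3;(1)), (3;(1)), (3;(1)), (3;(1,1))]


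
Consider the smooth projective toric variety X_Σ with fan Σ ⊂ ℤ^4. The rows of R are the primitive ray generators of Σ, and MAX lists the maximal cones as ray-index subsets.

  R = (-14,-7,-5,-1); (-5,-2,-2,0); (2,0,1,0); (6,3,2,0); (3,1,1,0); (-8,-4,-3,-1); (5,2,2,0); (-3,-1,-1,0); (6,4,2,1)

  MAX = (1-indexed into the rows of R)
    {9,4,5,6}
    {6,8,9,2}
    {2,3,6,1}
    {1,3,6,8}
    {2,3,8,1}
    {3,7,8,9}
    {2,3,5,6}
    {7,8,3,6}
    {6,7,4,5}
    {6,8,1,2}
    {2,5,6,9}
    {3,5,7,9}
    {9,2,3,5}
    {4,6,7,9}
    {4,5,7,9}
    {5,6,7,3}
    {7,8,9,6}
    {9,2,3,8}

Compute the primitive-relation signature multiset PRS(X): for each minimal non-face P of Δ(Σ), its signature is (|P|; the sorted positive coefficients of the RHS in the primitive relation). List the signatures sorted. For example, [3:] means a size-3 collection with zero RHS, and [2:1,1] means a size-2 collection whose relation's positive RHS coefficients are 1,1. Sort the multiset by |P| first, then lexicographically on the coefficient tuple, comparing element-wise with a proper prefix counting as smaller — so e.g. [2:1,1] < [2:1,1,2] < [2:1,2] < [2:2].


Minimal non-faces — 12 found among 9 rays, 18 max cones:

  • {2,7}:  v_{2} + v_{7} = 0  →  sig = [2:]
  • {5,8}:  v_{5} + v_{8} = 0  →  sig = [2:]
  • {1,4}:  v_{1} + v_{4} = v_{6}  →  sig = [2:1]
  • {1,9}:  v_{1} + v_{9} = v_{2} + v_{8}  →  sig = [2:1,1]
  • {3,4}:  v_{3} + v_{4} = v_{5} + v_{7}  →  sig = [2:1,1]
  • {1,5}:  v_{1} + v_{5} = v_{2} + v_{3} + v_{6}  →  sig = [2:1,1,1]
  • {1,7}:  v_{1} + v_{7} = v_{3} + v_{6} + v_{8}  →  sig = [2:1,1,1]
  • {2,4}:  v_{2} + v_{4} = v_{5} + v_{6} + v_{9}  →  sig = [2:1,1,1]
  • {4,8}:  v_{4} + v_{8} = v_{6} + v_{7} + v_{9}  →  sig = [2:1,1,1]
  • {3,6,9}:  v_{3} + v_{6} + v_{9} = 0  →  sig = [3:]
  • {2,3,6,8}:  v_{2} + v_{3} + v_{6} + v_{8} = v_{1}  →  sig = [4:1]
  • {5,6,7,9}:  v_{5} + v_{6} + v_{7} + v_{9} = v_{4}  →  sig = [4:1]

so the primitive-relation signature multiset is
[[2:], [2:], [2:1], [2:1,1], [2:1,1], [2:1,1,1], [2:1,1,1], [2:1,1,1], [2:1,1,1], [3:], [4:1], [4:1]]


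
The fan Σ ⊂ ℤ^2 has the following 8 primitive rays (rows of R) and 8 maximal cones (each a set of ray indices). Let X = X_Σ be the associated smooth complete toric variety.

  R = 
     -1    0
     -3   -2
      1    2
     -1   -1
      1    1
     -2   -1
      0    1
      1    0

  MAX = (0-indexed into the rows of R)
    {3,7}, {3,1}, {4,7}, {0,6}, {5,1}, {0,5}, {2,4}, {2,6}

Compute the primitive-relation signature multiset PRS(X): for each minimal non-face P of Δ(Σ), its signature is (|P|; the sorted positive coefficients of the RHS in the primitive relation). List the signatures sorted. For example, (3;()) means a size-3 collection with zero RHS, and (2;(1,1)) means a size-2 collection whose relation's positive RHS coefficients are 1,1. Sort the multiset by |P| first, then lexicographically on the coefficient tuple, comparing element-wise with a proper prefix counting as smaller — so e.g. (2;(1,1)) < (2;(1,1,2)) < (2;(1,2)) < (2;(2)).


Primitive collections (20):

  • {0,7}:  v_{0} + v_{7} = 0 ; sig = (2;())
  • {3,4}:  v_{3} + v_{4} = 0 ; sig = (2;())
  • {0,3}:  v_{0} + v_{3} = v_{5} ; sig = (2;(1))
  • {0,4}:  v_{0} + v_{4} = v_{6} ; sig = (2;(1))
  • {1,4}:  v_{1} + v_{4} = v_{5} ; sig = (2;(1))
  • {2,3}:  v_{2} + v_{3} = v_{6} ; sig = (2;(1))
  • {3,5}:  v_{3} + v_{5} = v_{1} ; sig = (2;(1))
  • {3,6}:  v_{3} + v_{6} = v_{0} ; sig = (2;(1))
  • {4,5}:  v_{4} + v_{5} = v_{0} ; sig = (2;(1))
  • {4,6}:  v_{4} + v_{6} = v_{2} ; sig = (2;(1))
  • {5,7}:  v_{5} + v_{7} = v_{3} ; sig = (2;(1))
  • {6,7}:  v_{6} + v_{7} = v_{4} ; sig = (2;(1))
  • {1,6}:  v_{1} + v_{6} = v_{0} + v_{5} ; sig = (2;(1,1))
  • {2,5}:  v_{2} + v_{5} = v_{0} + v_{6} ; sig = (2;(1,1))
  • {0,1}:  v_{0} + v_{1} = 2·v_{5} ; sig = (2;(2))
  • {0,2}:  v_{0} + v_{2} = 2·v_{6} ; sig = (2;(2))
  • {1,2}:  v_{1} + v_{2} = 2·v_{0} ; sig = (2;(2))
  • {1,7}:  v_{1} + v_{7} = 2·v_{3} ; sig = (2;(2))
  • {2,7}:  v_{2} + v_{7} = 2·v_{4} ; sig = (2;(2))
  • {5,6}:  v_{5} + v_{6} = 2·v_{0} ; sig = (2;(2))

Sorted signature multiset PRS(X):
[(2;()), (2;()), (2;(1)), (2;(1)), (2;(1)), (2;(1)), (2;(1)), (2;(1)), (2;(1)), (2;(1)), (2;(1)), (2;(1)), (2;(1,1)), (2;(1,1)), (2;(2)), (2;(2)), (2;(2)), (2;(2)), (2;(2)), (2;(2))]


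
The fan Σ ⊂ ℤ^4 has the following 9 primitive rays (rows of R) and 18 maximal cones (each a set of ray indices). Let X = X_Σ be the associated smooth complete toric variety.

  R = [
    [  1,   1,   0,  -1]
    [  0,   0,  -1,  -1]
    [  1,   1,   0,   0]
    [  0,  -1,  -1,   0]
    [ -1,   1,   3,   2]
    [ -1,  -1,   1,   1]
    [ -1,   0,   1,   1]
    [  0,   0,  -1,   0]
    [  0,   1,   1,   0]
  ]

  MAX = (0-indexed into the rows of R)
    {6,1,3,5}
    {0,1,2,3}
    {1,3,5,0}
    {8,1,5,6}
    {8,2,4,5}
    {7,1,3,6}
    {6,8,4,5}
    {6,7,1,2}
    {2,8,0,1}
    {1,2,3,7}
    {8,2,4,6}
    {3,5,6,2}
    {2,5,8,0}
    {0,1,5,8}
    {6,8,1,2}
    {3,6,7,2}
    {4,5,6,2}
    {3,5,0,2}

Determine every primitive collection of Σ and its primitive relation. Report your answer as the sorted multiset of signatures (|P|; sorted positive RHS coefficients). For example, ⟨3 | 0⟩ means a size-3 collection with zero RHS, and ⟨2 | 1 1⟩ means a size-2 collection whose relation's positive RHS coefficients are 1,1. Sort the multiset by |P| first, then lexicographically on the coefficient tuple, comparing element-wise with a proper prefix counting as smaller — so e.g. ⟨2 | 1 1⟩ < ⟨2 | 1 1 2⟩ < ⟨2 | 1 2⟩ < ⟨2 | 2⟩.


Σ has 12 primitive collections:

  • {3,8}:  v_{3} + v_{8} = 0  →  sig = ⟨2 | 0⟩
  • {0,6}:  v_{0} + v_{6} = v_{8}  →  sig = ⟨2 | 1⟩
  • {0,7}:  v_{0} + v_{7} = v_{1} + v_{2}  →  sig = ⟨2 | 1 1⟩
  • {1,4}:  v_{1} + v_{4} = v_{6} + v_{8}  →  sig = ⟨2 | 1 1⟩
  • {5,7}:  v_{5} + v_{7} = v_{3} + v_{6}  →  sig = ⟨2 | 1 1⟩
  • {3,4}:  v_{3} + v_{4} = v_{2} + v_{5} + v_{6}  →  sig = ⟨2 | 1 1 1⟩
  • {7,8}:  v_{7} + v_{8} = v_{1} + v_{2} + v_{6}  →  sig = ⟨2 | 1 1 1⟩
  • {0,4}:  v_{0} + v_{4} = v_{2} + v_{5} + 2·v_{8}  →  sig = ⟨2 | 1 1 2⟩
  • {4,7}:  v_{4} + v_{7} = v_{2} + 2·v_{6}  →  sig = ⟨2 | 1 2⟩
  • {1,2,5}:  v_{1} + v_{2} + v_{5} = 0  →  sig = ⟨3 | 0⟩
  • {1,2,3,6}:  v_{1} + v_{2} + v_{3} + v_{6} = v_{7}  →  sig = ⟨4 | 1⟩
  • {2,5,6,8}:  v_{2} + v_{5} + v_{6} + v_{8} = v_{4}  →  sig = ⟨4 | 1⟩

Signatures (|P|; sorted positive RHS coefficients), sorted:
    ⟨2 | 0⟩
    ⟨2 | 1⟩
    ⟨2 | 1 1⟩
    ⟨2 | 1 1⟩
    ⟨2 | 1 1⟩
    ⟨2 | 1 1 1⟩
    ⟨2 | 1 1 1⟩
    ⟨2 | 1 1 2⟩
    ⟨2 | 1 2⟩
    ⟨3 | 0⟩
    ⟨4 | 1⟩
    ⟨4 | 1⟩


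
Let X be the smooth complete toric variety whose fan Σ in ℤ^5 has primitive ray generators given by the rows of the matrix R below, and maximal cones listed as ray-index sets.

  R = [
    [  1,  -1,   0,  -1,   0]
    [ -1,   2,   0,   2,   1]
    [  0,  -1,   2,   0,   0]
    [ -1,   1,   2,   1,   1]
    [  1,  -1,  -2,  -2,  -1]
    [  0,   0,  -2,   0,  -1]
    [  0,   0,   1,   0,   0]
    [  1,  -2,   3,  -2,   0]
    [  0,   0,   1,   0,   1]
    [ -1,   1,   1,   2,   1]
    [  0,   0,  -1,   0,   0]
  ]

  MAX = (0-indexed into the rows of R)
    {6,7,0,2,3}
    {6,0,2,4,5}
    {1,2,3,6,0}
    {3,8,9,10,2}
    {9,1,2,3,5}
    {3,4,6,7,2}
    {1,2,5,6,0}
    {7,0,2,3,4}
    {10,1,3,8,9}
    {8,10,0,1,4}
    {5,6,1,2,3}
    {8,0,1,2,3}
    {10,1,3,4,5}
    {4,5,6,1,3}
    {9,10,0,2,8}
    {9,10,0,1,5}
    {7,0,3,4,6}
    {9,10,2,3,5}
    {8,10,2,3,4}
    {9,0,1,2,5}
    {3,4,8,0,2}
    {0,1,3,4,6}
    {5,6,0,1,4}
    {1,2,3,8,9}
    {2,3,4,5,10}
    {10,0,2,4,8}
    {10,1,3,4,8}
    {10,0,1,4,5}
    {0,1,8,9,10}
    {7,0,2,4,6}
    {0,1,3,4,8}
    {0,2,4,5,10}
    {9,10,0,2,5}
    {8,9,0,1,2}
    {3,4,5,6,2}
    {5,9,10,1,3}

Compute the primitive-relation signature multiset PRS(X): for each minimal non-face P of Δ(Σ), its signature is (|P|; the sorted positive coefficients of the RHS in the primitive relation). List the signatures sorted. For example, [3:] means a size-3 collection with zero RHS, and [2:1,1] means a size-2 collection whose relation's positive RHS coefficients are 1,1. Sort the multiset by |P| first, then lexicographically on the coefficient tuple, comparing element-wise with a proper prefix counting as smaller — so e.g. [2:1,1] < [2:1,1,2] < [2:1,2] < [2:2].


16 collections generate NE(X_Σ); each relation:

  • {6,10}:  v_{6} + v_{10} = 0  →  sig = [2:]
  • {4,9}:  v_{4} + v_{9} = v_{10}  →  sig = [2:1]
  • {5,8}:  v_{5} + v_{8} = v_{10}  →  sig = [2:1]
  • {6,8}:  v_{6} + v_{8} = v_{0} + v_{3}  →  sig = [2:1,1]
  • {6,9}:  v_{6} + v_{9} = v_{1} + v_{2}  →  sig = [2:1,1]
  • {1,7}:  v_{1} + v_{7} = v_{0} + v_{3} + v_{6}  →  sig = [2:1,1,1]
  • {5,7}:  v_{5} + v_{7} = v_{2} + v_{4} + v_{6}  →  sig = [2:1,1,1]
  • {7,9}:  v_{7} + v_{9} = v_{0} + v_{2} + v_{3}  →  sig = [2:1,1,1]
  • {7,10}:  v_{7} + v_{10} = v_{0} + v_{2} + v_{3} + v_{4}  →  sig = [2:1,1,1,1]
  • {7,8}:  v_{7} + v_{8} = 2·v_{0} + v_{2} + 2·v_{3} + v_{4}  →  sig = [2:1,1,2,2]
  • {0,3,5}:  v_{0} + v_{3} + v_{5} = 0  →  sig = [3:]
  • {1,2,4}:  v_{1} + v_{2} + v_{4} = 0  →  sig = [3:]
  • {0,3,10}:  v_{0} + v_{3} + v_{10} = v_{8}  →  sig = [3:1]
  • {1,2,10}:  v_{1} + v_{2} + v_{10} = v_{9}  →  sig = [3:1]
  • {0,3,9}:  v_{0} + v_{3} + v_{9} = v_{1} + v_{2} + v_{8}  →  sig = [3:1,1,1]
  • {0,2,3,4,6}:  v_{0} + v_{2} + v_{3} + v_{4} + v_{6} = v_{7}  →  sig = [5:1]

Signatures (|P|; sorted positive RHS coefficients), sorted:
    [2:]
    [2:1]
    [2:1]
    [2:1,1]
    [2:1,1]
    [2:1,1,1]
    [2:1,1,1]
    [2:1,1,1]
    [2:1,1,1,1]
    [2:1,1,2,2]
    [3:]
    [3:]
    [3:1]
    [3:1]
    [3:1,1,1]
    [5:1]


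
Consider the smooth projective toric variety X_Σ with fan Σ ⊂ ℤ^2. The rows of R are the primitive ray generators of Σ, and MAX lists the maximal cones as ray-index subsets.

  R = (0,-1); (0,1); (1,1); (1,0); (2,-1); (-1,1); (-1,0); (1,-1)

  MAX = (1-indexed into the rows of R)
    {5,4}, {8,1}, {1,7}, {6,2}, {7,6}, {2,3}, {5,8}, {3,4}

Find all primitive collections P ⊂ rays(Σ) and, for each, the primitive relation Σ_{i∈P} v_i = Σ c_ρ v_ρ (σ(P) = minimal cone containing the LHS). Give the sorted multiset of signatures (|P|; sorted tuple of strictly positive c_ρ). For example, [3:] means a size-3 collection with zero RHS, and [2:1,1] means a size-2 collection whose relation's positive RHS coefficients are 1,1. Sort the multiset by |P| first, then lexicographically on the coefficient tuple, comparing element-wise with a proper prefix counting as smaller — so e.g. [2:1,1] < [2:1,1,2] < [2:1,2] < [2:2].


Primitive collections (20):

  • {1,2}:  v_{1} + v_{2} = 0 ; sig = [2:]
  • {4,7}:  v_{4} + v_{7} = 0 ; sig = [2:]
  • {6,8}:  v_{6} + v_{8} = 0 ; sig = [2:]
  • {1,3}:  v_{1} + v_{3} = v_{4} ; sig = [2:1]
  • {1,4}:  v_{1} + v_{4} = v_{8} ; sig = [2:1]
  • {1,6}:  v_{1} + v_{6} = v_{7} ; sig = [2:1]
  • {2,4}:  v_{2} + v_{4} = v_{3} ; sig = [2:1]
  • {2,7}:  v_{2} + v_{7} = v_{6} ; sig = [2:1]
  • {2,8}:  v_{2} + v_{8} = v_{4} ; sig = [2:1]
  • {3,7}:  v_{3} + v_{7} = v_{2} ; sig = [2:1]
  • {4,6}:  v_{4} + v_{6} = v_{2} ; sig = [2:1]
  • {4,8}:  v_{4} + v_{8} = v_{5} ; sig = [2:1]
  • {5,6}:  v_{5} + v_{6} = v_{4} ; sig = [2:1]
  • {5,7}:  v_{5} + v_{7} = v_{8} ; sig = [2:1]
  • {7,8}:  v_{7} + v_{8} = v_{1} ; sig = [2:1]
  • {1,5}:  v_{1} + v_{5} = 2·v_{8} ; sig = [2:2]
  • {2,5}:  v_{2} + v_{5} = 2·v_{4} ; sig = [2:2]
  • {3,6}:  v_{3} + v_{6} = 2·v_{2} ; sig = [2:2]
  • {3,8}:  v_{3} + v_{8} = 2·v_{4} ; sig = [2:2]
  • {3,5}:  v_{3} + v_{5} = 3·v_{4} ; sig = [2:3]

so the primitive-relation signature multiset is
    |P|=2: 20 collections, coeffs (), (), (), (1), (1), (1), (1), (1), (1), (1), (1), (1), (1), (1), (1), (2), (2), (2), (2), (3)


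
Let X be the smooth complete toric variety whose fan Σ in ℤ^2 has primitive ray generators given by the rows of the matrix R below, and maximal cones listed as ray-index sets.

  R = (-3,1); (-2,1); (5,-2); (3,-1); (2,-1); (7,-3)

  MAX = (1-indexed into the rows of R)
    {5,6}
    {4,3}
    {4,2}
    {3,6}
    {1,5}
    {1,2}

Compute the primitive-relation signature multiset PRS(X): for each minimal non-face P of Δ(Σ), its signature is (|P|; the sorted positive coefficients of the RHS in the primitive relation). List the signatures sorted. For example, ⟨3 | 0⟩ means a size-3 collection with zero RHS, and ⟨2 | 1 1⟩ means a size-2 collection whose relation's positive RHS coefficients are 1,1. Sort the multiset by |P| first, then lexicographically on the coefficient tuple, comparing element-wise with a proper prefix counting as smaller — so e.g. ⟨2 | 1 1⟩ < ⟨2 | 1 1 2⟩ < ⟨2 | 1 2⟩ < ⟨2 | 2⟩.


Primitive collections (9):

  {1,4}:  v_{1} + v_{4} = 0  →  sig = ⟨2 | 0⟩
  {2,5}:  v_{2} + v_{5} = 0  →  sig = ⟨2 | 0⟩
  {1,3}:  v_{1} + v_{3} = v_{5}  →  sig = ⟨2 | 1⟩
  {2,3}:  v_{2} + v_{3} = v_{4}  →  sig = ⟨2 | 1⟩
  {2,6}:  v_{2} + v_{6} = v_{3}  →  sig = ⟨2 | 1⟩
  {3,5}:  v_{3} + v_{5} = v_{6}  →  sig = ⟨2 | 1⟩
  {4,5}:  v_{4} + v_{5} = v_{3}  →  sig = ⟨2 | 1⟩
  {1,6}:  v_{1} + v_{6} = 2·v_{5}  →  sig = ⟨2 | 2⟩
  {4,6}:  v_{4} + v_{6} = 2·v_{3}  →  sig = ⟨2 | 2⟩

Hence PRS(X_Σ) =
{ ⟨2 | 0⟩ ×2,  ⟨2 | 1⟩ ×5,  ⟨2 | 2⟩ ×2 }


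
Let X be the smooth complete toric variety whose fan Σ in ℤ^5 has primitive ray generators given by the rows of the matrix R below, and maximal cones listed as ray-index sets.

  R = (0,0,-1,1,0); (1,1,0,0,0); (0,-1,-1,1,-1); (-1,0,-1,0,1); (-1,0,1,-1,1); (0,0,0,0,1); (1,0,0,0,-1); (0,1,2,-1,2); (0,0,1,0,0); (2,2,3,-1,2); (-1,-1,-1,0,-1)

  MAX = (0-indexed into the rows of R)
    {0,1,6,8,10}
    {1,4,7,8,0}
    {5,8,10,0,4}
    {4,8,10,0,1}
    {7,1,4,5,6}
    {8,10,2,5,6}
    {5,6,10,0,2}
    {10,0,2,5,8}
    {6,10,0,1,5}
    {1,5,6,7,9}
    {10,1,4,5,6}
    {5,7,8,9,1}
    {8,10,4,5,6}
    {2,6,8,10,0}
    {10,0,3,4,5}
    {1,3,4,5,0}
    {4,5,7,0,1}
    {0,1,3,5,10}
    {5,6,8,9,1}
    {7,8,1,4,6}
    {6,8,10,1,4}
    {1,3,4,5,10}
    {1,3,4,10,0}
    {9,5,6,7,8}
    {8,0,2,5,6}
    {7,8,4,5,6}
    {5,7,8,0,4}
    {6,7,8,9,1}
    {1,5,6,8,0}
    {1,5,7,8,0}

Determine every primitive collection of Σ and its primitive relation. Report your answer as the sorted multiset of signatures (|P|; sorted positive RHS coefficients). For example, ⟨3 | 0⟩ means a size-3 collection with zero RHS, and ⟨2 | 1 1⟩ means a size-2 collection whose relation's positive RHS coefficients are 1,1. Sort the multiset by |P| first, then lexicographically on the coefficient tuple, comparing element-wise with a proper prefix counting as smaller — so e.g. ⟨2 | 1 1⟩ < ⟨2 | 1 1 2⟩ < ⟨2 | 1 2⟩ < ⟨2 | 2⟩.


Minimal non-faces — 20 found among 11 rays, 30 max cones:

  {7,10}:  v_{7} + v_{10} = v_{4}  so sig = ⟨2 | 1⟩
  {1,2}:  v_{1} + v_{2} = v_{0} + v_{6}  so sig = ⟨2 | 1 1⟩
  {2,7}:  v_{2} + v_{7} = v_{5} + v_{8}  so sig = ⟨2 | 1 1⟩
  {3,8}:  v_{3} + v_{8} = v_{0} + v_{4}  so sig = ⟨2 | 1 1⟩
  {9,10}:  v_{9} + v_{10} = v_{6} + v_{7}  so sig = ⟨2 | 1 1⟩
  {2,3}:  v_{2} + v_{3} = v_{0} + v_{5} + v_{10}  so sig = ⟨2 | 1 1 1⟩
  {2,4}:  v_{2} + v_{4} = v_{5} + v_{8} + v_{10}  so sig = ⟨2 | 1 1 1⟩
  {3,6}:  v_{3} + v_{6} = v_{1} + v_{5} + v_{10}  so sig = ⟨2 | 1 1 1⟩
  {3,9}:  v_{3} + v_{9} = v_{1} + v_{5} + v_{7}  so sig = ⟨2 | 1 1 1⟩
  {3,7}:  v_{3} + v_{7} = v_{0} + v_{1} + 2·v_{4} + v_{5}  so sig = ⟨2 | 1 1 1 2⟩
  {2,9}:  v_{2} + v_{9} = v_{1} + 2·v_{5} + v_{6} + 2·v_{8}  so sig = ⟨2 | 1 1 2 2⟩
  {4,9}:  v_{4} + v_{9} = v_{6} + 2·v_{7}  so sig = ⟨2 | 1 2⟩
  {0,9}:  v_{0} + v_{9} = 2·v_{1} + 2·v_{5} + 2·v_{8}  so sig = ⟨2 | 2 2 2⟩
  {0,4,6}:  v_{0} + v_{4} + v_{6} = 0  so sig = ⟨3 | 0⟩
  {0,6,7}:  v_{0} + v_{6} + v_{7} = v_{1} + v_{5} + v_{8}  so sig = ⟨3 | 1 1 1⟩
  {1,5,8,10}:  v_{1} + v_{5} + v_{8} + v_{10} = 0  so sig = ⟨4 | 0⟩
  {1,4,5,8}:  v_{1} + v_{4} + v_{5} + v_{8} = v_{7}  so sig = ⟨4 | 1⟩
  {0,1,4,5,10}:  v_{0} + v_{1} + v_{4} + v_{5} + v_{10} = v_{3}  so sig = ⟨5 | 1⟩
  {0,5,6,8,10}:  v_{0} + v_{5} + v_{6} + v_{8} + v_{10} = v_{2}  so sig = ⟨5 | 1⟩
  {1,5,6,7,8}:  v_{1} + v_{5} + v_{6} + v_{7} + v_{8} = v_{9}  so sig = ⟨5 | 1⟩

Sorted signature multiset PRS(X):
{ ⟨2 | 1⟩,  ⟨2 | 1 1⟩ ×4,  ⟨2 | 1 1 1⟩ ×4,  ⟨2 | 1 1 1 2⟩,  ⟨2 | 1 1 2 2⟩,  ⟨2 | 1 2⟩,  ⟨2 | 2 2 2⟩,  ⟨3 | 0⟩,  ⟨3 | 1 1 1⟩,  ⟨4 | 0⟩,  ⟨4 | 1⟩,  ⟨5 | 1⟩ ×3 }


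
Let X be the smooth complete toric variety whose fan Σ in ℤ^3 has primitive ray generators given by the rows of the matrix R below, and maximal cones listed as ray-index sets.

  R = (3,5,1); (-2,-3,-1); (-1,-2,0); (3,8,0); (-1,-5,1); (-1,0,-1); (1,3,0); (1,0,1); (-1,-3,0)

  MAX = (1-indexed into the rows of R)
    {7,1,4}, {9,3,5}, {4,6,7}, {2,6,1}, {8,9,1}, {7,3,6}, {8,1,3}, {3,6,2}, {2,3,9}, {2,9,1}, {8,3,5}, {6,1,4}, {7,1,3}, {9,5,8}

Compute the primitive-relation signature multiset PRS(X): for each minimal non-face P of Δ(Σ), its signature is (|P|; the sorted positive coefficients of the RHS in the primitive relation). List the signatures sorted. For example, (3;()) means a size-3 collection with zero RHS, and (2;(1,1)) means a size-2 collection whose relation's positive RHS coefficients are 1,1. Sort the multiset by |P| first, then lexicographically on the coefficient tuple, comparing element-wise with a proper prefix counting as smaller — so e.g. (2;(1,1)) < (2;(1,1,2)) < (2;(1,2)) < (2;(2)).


Minimal non-faces — 20 found among 9 rays, 14 max cones:

  P = {6,8}:  v_{6} + v_{8} = 0  so sig = (2;())
  P = {7,9}:  v_{7} + v_{9} = 0  so sig = (2;())
  P = {2,7}:  v_{2} + v_{7} = v_{6}  so sig = (2;(1))
  P = {2,8}:  v_{2} + v_{8} = v_{9}  so sig = (2;(1))
  P = {6,9}:  v_{6} + v_{9} = v_{2}  so sig = (2;(1))
  P = {4,5}:  v_{4} + v_{5} = v_{1} + v_{3}  so sig = (2;(1,1))
  P = {4,8}:  v_{4} + v_{8} = v_{1} + v_{7}  so sig = (2;(1,1))
  P = {4,9}:  v_{4} + v_{9} = v_{1} + v_{6}  so sig = (2;(1,1))
  P = {5,6}:  v_{5} + v_{6} = v_{3} + v_{9}  so sig = (2;(1,1))
  P = {5,7}:  v_{5} + v_{7} = v_{3} + v_{8}  so sig = (2;(1,1))
  P = {7,8}:  v_{7} + v_{8} = v_{1} + v_{3}  so sig = (2;(1,1))
  P = {2,4}:  v_{2} + v_{4} = v_{1} + 2·v_{6}  so sig = (2;(1,2))
  P = {2,5}:  v_{2} + v_{5} = v_{3} + 2·v_{9}  so sig = (2;(1,2))
  P = {1,5}:  v_{1} + v_{5} = 2·v_{8}  so sig = (2;(2))
  P = {3,4}:  v_{3} + v_{4} = 2·v_{7}  so sig = (2;(2))
  P = {1,2,3}:  v_{1} + v_{2} + v_{3} = 0  so sig = (3;())
  P = {1,3,6}:  v_{1} + v_{3} + v_{6} = v_{7}  so sig = (3;(1))
  P = {1,3,9}:  v_{1} + v_{3} + v_{9} = v_{8}  so sig = (3;(1))
  P = {1,6,7}:  v_{1} + v_{6} + v_{7} = v_{4}  so sig = (3;(1))
  P = {3,8,9}:  v_{3} + v_{8} + v_{9} = v_{5}  so sig = (3;(1))

Sorted signature multiset PRS(X):
    |P|=2: 15 collections, coeffs (), (), (1), (1), (1), (1,1), (1,1), (1,1), (1,1), (1,1), (1,1), (1,2), (1,2), (2), (2)
    |P|=3: 5 collections, coeffs (), (1), (1), (1), (1)


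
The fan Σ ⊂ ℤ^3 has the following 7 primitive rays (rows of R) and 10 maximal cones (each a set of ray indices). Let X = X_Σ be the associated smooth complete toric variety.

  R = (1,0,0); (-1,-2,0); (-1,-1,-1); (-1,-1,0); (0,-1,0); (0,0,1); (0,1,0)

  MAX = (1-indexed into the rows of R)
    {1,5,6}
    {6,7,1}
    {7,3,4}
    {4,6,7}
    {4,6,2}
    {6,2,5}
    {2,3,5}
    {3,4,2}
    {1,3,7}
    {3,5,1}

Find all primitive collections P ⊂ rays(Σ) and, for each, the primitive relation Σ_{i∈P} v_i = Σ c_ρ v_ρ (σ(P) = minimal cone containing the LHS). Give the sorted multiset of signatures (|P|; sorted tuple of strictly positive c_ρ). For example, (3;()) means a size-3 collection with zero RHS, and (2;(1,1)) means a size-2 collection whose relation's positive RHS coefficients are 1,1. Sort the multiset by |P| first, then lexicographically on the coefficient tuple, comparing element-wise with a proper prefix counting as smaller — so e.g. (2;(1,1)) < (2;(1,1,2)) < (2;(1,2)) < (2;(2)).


Σ has 6 primitive collections:

  {5,7}:  v_{5} + v_{7} = 0  ⇒ sig = (2;())
  {1,4}:  v_{1} + v_{4} = v_{5}  ⇒ sig = (2;(1))
  {2,7}:  v_{2} + v_{7} = v_{4}  ⇒ sig = (2;(1))
  {3,6}:  v_{3} + v_{6} = v_{4}  ⇒ sig = (2;(1))
  {4,5}:  v_{4} + v_{5} = v_{2}  ⇒ sig = (2;(1))
  {1,2}:  v_{1} + v_{2} = 2·v_{5}  ⇒ sig = (2;(2))

Hence PRS(X_Σ) =
{ (2;()),  (2;(1)) ×4,  (2;(2)) }


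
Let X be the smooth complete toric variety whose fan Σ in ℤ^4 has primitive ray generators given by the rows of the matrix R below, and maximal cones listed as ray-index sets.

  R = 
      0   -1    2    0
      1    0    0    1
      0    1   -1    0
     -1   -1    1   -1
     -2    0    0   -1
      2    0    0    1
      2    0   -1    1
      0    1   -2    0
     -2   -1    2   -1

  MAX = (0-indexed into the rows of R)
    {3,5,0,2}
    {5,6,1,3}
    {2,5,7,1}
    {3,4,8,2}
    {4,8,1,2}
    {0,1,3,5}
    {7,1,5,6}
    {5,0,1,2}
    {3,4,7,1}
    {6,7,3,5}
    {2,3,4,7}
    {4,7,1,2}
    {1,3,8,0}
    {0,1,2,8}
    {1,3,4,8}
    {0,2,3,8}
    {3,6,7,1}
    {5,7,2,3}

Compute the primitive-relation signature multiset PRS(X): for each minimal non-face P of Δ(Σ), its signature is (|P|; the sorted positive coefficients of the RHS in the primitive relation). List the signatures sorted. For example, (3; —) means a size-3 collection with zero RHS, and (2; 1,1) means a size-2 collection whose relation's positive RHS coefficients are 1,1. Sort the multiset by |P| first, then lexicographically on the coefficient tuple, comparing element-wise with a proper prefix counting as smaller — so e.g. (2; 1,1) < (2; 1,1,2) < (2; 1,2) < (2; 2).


Primitive collections (11):

  P={0,7}:  v_{0} + v_{7} = 0 — sig = (2; —)
  P={4,5}:  v_{4} + v_{5} = 0 — sig = (2; —)
  P={0,4}:  v_{0} + v_{4} = v_{8} — sig = (2; 1)
  P={5,8}:  v_{5} + v_{8} = v_{0} — sig = (2; 1)
  P={7,8}:  v_{7} + v_{8} = v_{4} — sig = (2; 1)
  P={2,6}:  v_{2} + v_{6} = v_{5} + v_{7} — sig = (2; 1,1)
  P={6,8}:  v_{6} + v_{8} = v_{1} + v_{3} — sig = (2; 1,1)
  P={0,6}:  v_{0} + v_{6} = v_{1} + v_{3} + v_{5} — sig = (2; 1,1,1)
  P={4,6}:  v_{4} + v_{6} = v_{1} + v_{3} + v_{7} — sig = (2; 1,1,1)
  P={1,2,3}:  v_{1} + v_{2} + v_{3} = 0 — sig = (3; —)
  P={1,3,5,7}:  v_{1} + v_{3} + v_{5} + v_{7} = v_{6} — sig = (4; 1)

Sorted signature multiset PRS(X):
    (2; —)
    (2; —)
    (2; 1)
    (2; 1)
    (2; 1)
    (2; 1,1)
    (2; 1,1)
    (2; 1,1,1)
    (2; 1,1,1)
    (3; —)
    (4; 1)


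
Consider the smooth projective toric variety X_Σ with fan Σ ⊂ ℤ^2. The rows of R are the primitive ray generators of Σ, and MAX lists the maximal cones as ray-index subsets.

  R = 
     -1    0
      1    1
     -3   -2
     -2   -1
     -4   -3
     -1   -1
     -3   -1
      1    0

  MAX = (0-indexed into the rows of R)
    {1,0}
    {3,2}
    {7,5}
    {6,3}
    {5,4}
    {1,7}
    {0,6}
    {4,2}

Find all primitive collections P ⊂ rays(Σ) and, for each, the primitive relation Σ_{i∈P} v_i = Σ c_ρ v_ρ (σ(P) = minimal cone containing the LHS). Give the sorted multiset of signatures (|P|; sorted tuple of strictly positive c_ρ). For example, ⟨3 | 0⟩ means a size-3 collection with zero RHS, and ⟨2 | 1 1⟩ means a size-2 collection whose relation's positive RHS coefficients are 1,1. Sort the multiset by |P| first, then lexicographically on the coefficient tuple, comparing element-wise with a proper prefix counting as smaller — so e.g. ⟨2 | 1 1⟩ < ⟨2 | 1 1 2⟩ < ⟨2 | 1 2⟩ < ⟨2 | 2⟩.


Σ has 20 primitive collections:

  P={0,7}:  v_{0} + v_{7} = 0  so sig = ⟨2 | 0⟩
  P={1,5}:  v_{1} + v_{5} = 0  so sig = ⟨2 | 0⟩
  P={0,3}:  v_{0} + v_{3} = v_{6}  so sig = ⟨2 | 1⟩
  P={0,5}:  v_{0} + v_{5} = v_{3}  so sig = ⟨2 | 1⟩
  P={1,2}:  v_{1} + v_{2} = v_{3}  so sig = ⟨2 | 1⟩
  P={1,3}:  v_{1} + v_{3} = v_{0}  so sig = ⟨2 | 1⟩
  P={1,4}:  v_{1} + v_{4} = v_{2}  so sig = ⟨2 | 1⟩
  P={2,5}:  v_{2} + v_{5} = v_{4}  so sig = ⟨2 | 1⟩
  P={3,5}:  v_{3} + v_{5} = v_{2}  so sig = ⟨2 | 1⟩
  P={3,7}:  v_{3} + v_{7} = v_{5}  so sig = ⟨2 | 1⟩
  P={6,7}:  v_{6} + v_{7} = v_{3}  so sig = ⟨2 | 1⟩
  P={0,4}:  v_{0} + v_{4} = v_{2} + v_{3}  so sig = ⟨2 | 1 1⟩
  P={4,6}:  v_{4} + v_{6} = v_{2} + 2·v_{3}  so sig = ⟨2 | 1 2⟩
  P={0,2}:  v_{0} + v_{2} = 2·v_{3}  so sig = ⟨2 | 2⟩
  P={1,6}:  v_{1} + v_{6} = 2·v_{0}  so sig = ⟨2 | 2⟩
  P={2,7}:  v_{2} + v_{7} = 2·v_{5}  so sig = ⟨2 | 2⟩
  P={3,4}:  v_{3} + v_{4} = 2·v_{2}  so sig = ⟨2 | 2⟩
  P={5,6}:  v_{5} + v_{6} = 2·v_{3}  so sig = ⟨2 | 2⟩
  P={2,6}:  v_{2} + v_{6} = 3·v_{3}  so sig = ⟨2 | 3⟩
  P={4,7}:  v_{4} + v_{7} = 3·v_{5}  so sig = ⟨2 | 3⟩

Hence PRS(X_Σ) =
[⟨2 | 0⟩, ⟨2 | 0⟩, ⟨2 | 1⟩, ⟨2 | 1⟩, ⟨2 | 1⟩, ⟨2 | 1⟩, ⟨2 | 1⟩, ⟨2 | 1⟩, ⟨2 | 1⟩, ⟨2 | 1⟩, ⟨2 | 1⟩, ⟨2 | 1 1⟩, ⟨2 | 1 2⟩, ⟨2 | 2⟩, ⟨2 | 2⟩, ⟨2 | 2⟩, ⟨2 | 2⟩, ⟨2 | 2⟩, ⟨2 | 3⟩, ⟨2 | 3⟩]


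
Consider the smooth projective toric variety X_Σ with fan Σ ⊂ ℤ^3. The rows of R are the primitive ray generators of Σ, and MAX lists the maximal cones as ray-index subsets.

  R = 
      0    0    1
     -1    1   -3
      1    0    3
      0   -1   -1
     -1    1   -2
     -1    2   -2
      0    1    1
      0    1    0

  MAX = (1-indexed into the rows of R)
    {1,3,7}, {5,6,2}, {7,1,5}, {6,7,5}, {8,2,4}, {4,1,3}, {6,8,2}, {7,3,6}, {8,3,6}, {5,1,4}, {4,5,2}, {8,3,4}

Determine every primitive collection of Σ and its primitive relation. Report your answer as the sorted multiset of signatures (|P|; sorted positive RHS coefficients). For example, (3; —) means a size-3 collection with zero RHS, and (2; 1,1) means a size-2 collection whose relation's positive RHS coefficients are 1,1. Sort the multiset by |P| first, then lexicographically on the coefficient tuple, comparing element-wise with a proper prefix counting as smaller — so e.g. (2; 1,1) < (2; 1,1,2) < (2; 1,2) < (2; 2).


Minimal non-faces — 10 found among 8 rays, 12 max cones:

  {4,7}:  v_{4} + v_{7} = 0 ; sig = (2; —)
  {1,2}:  v_{1} + v_{2} = v_{5} ; sig = (2; 1)
  {1,8}:  v_{1} + v_{8} = v_{7} ; sig = (2; 1)
  {2,3}:  v_{2} + v_{3} = v_{8} ; sig = (2; 1)
  {2,7}:  v_{2} + v_{7} = v_{6} ; sig = (2; 1)
  {3,5}:  v_{3} + v_{5} = v_{7} ; sig = (2; 1)
  {4,6}:  v_{4} + v_{6} = v_{2} ; sig = (2; 1)
  {5,8}:  v_{5} + v_{8} = v_{6} ; sig = (2; 1)
  {1,6}:  v_{1} + v_{6} = v_{5} + v_{7} ; sig = (2; 1,1)
  {7,8}:  v_{7} + v_{8} = v_{3} + v_{6} ; sig = (2; 1,1)

Sorted signature multiset PRS(X):
{ (2; —),  (2; 1) ×7,  (2; 1,1) ×2 }


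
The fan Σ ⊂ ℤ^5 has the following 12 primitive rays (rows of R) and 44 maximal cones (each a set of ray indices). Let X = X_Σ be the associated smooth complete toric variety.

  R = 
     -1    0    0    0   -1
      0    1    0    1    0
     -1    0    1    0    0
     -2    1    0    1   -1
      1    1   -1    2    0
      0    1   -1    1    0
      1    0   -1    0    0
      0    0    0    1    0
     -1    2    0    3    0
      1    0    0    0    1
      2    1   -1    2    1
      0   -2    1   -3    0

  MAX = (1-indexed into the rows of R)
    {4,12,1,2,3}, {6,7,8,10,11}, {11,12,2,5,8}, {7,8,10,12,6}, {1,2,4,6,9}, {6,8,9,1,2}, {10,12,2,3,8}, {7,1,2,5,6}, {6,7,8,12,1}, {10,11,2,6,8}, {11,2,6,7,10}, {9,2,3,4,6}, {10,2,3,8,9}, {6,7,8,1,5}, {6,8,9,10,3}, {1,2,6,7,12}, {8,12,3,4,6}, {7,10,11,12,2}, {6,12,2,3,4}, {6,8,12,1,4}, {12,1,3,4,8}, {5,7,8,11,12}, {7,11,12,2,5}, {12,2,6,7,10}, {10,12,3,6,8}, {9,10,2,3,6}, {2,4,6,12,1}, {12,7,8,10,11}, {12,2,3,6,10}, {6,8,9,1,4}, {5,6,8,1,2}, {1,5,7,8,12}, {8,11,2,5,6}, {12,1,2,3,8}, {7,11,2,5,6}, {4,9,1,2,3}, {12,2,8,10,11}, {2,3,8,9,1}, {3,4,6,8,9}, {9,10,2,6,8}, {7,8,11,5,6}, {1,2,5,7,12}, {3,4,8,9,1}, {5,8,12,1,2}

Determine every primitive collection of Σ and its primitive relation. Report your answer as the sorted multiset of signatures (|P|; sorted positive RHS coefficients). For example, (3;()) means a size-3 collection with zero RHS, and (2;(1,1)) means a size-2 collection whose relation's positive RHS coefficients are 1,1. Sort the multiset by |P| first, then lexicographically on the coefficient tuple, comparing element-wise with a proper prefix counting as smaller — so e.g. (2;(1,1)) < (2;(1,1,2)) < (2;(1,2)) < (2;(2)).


Δ(Σ) — 12 vertices, 21 min non-faces:

  P = {1,10}:  v_{1} + v_{10} = 0 ; sig = (2;())
  P = {3,7}:  v_{3} + v_{7} = 0 ; sig = (2;())
  P = {1,11}:  v_{1} + v_{11} = v_{5} ; sig = (2;(1))
  P = {5,10}:  v_{5} + v_{10} = v_{11} ; sig = (2;(1))
  P = {9,12}:  v_{9} + v_{12} = v_{3} ; sig = (2;(1))
  P = {3,5}:  v_{3} + v_{5} = v_{2} + v_{8} ; sig = (2;(1,1))
  P = {4,7}:  v_{4} + v_{7} = v_{1} + v_{6} ; sig = (2;(1,1))
  P = {4,10}:  v_{4} + v_{10} = v_{3} + v_{6} ; sig = (2;(1,1))
  P = {3,11}:  v_{3} + v_{11} = v_{2} + v_{8} + v_{10} ; sig = (2;(1,1,1))
  P = {4,11}:  v_{4} + v_{11} = v_{2} + v_{6} + v_{8} ; sig = (2;(1,1,1))
  P = {7,9}:  v_{7} + v_{9} = v_{2} + v_{6} + v_{8} ; sig = (2;(1,1,1))
  P = {4,5}:  v_{4} + v_{5} = v_{1} + v_{2} + v_{6} + v_{8} ; sig = (2;(1,1,1,1))
  P = {9,11}:  v_{9} + v_{11} = 2·v_{2} + v_{6} + 2·v_{8} + v_{10} ; sig = (2;(1,1,2,2))
  P = {5,9}:  v_{5} + v_{9} = 2·v_{2} + v_{6} + 2·v_{8} ; sig = (2;(1,2,2))
  P = {1,3,6}:  v_{1} + v_{3} + v_{6} = v_{4} ; sig = (3;(1))
  P = {2,7,8}:  v_{2} + v_{7} + v_{8} = v_{5} ; sig = (3;(1))
  P = {5,6,12}:  v_{5} + v_{6} + v_{12} = v_{7} ; sig = (3;(1))
  P = {2,4,8}:  v_{2} + v_{4} + v_{8} = v_{1} + v_{9} ; sig = (3;(1,1))
  P = {6,11,12}:  v_{6} + v_{11} + v_{12} = v_{7} + v_{10} ; sig = (3;(1,1))
  P = {2,6,8,12}:  v_{2} + v_{6} + v_{8} + v_{12} = 0 ; sig = (4;())
  P = {2,3,6,8}:  v_{2} + v_{3} + v_{6} + v_{8} = v_{9} ; sig = (4;(1))

Signatures (|P|; sorted positive RHS coefficients), sorted:
    |P|=2: 14 collections, coeffs (), (), (1), (1), (1), (1,1), (1,1), (1,1), (1,1,1), (1,1,1), (1,1,1), (1,1,1,1), (1,1,2,2), (1,2,2)
    |P|=3: 5 collections, coeffs (1), (1), (1), (1,1), (1,1)
    |P|=4: 2 collections, coeffs (), (1)


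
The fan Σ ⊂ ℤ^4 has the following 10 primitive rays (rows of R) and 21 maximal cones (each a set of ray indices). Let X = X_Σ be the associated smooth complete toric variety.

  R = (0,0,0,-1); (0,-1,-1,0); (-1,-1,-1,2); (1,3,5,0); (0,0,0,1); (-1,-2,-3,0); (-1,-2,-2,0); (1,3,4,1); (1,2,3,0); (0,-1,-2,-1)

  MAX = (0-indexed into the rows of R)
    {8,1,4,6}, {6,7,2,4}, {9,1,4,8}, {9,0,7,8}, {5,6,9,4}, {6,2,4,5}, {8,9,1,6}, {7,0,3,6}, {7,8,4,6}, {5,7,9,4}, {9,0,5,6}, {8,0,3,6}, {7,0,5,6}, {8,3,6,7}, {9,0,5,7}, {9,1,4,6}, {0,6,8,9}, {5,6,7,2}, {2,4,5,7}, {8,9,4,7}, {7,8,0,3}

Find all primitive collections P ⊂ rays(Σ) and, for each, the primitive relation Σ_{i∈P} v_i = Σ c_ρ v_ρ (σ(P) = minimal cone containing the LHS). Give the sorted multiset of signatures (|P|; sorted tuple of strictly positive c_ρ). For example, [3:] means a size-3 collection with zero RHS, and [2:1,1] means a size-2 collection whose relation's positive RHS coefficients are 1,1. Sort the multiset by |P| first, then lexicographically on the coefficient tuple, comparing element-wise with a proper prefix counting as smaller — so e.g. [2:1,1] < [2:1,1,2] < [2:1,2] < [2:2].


Σ has 18 primitive collections:

  P = {0,4}:  v_{0} + v_{4} = 0  →  sig = [2:]
  P = {5,8}:  v_{5} + v_{8} = 0  →  sig = [2:]
  P = {1,7}:  v_{1} + v_{7} = v_{4} + v_{8}  →  sig = [2:1,1]
  P = {2,9}:  v_{2} + v_{9} = v_{4} + v_{5}  →  sig = [2:1,1]
  P = {3,9}:  v_{3} + v_{9} = v_{0} + v_{8}  →  sig = [2:1,1]
  P = {0,1}:  v_{0} + v_{1} = v_{6} + v_{8} + v_{9}  →  sig = [2:1,1,1]
  P = {0,2}:  v_{0} + v_{2} = v_{5} + v_{6} + v_{7}  →  sig = [2:1,1,1]
  P = {1,5}:  v_{1} + v_{5} = v_{4} + v_{6} + v_{9}  →  sig = [2:1,1,1]
  P = {2,8}:  v_{2} + v_{8} = v_{4} + v_{6} + v_{7}  →  sig = [2:1,1,1]
  P = {3,4}:  v_{3} + v_{4} = v_{6} + v_{7} + v_{8}  →  sig = [2:1,1,1]
  P = {3,5}:  v_{3} + v_{5} = v_{0} + v_{6} + v_{7}  →  sig = [2:1,1,1]
  P = {1,2}:  v_{1} + v_{2} = 2·v_{4} + v_{6}  →  sig = [2:1,2]
  P = {1,3}:  v_{1} + v_{3} = v_{6} + 2·v_{8}  →  sig = [2:1,2]
  P = {2,3}:  v_{2} + v_{3} = 2·v_{6} + 2·v_{7}  →  sig = [2:2,2]
  P = {6,7,9}:  v_{6} + v_{7} + v_{9} = 0  →  sig = [3:]
  P = {0,6,7,8}:  v_{0} + v_{6} + v_{7} + v_{8} = v_{3}  →  sig = [4:1]
  P = {4,5,6,7}:  v_{4} + v_{5} + v_{6} + v_{7} = v_{2}  →  sig = [4:1]
  P = {4,6,8,9}:  v_{4} + v_{6} + v_{8} + v_{9} = v_{1}  →  sig = [4:1]

so the primitive-relation signature multiset is
    [2:]
    [2:]
    [2:1,1]
    [2:1,1]
    [2:1,1]
    [2:1,1,1]
    [2:1,1,1]
    [2:1,1,1]
    [2:1,1,1]
    [2:1,1,1]
    [2:1,1,1]
    [2:1,2]
    [2:1,2]
    [2:2,2]
    [3:]
    [4:1]
    [4:1]
    [4:1]


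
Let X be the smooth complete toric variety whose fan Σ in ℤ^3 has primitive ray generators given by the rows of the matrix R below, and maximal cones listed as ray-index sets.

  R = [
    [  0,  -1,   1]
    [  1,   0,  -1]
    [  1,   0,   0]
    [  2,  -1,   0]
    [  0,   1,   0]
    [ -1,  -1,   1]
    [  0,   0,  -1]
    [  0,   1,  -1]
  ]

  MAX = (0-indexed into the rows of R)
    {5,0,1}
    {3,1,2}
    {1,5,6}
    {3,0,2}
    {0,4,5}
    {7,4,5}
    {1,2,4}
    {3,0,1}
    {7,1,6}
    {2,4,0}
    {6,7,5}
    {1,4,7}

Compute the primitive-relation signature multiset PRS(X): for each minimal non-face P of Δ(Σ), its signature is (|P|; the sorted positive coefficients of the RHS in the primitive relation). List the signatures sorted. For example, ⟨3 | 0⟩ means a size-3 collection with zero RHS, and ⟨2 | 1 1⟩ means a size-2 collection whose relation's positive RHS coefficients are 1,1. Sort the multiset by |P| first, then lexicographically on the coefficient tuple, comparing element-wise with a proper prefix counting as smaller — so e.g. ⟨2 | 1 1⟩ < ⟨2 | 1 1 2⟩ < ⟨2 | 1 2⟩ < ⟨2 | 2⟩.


Primitive collections (14):

  • {0,7}:  v_{0} + v_{7} = 0 — sig = ⟨2 | 0⟩
  • {2,5}:  v_{2} + v_{5} = v_{0} — sig = ⟨2 | 1⟩
  • {2,6}:  v_{2} + v_{6} = v_{1} — sig = ⟨2 | 1⟩
  • {4,6}:  v_{4} + v_{6} = v_{7} — sig = ⟨2 | 1⟩
  • {0,6}:  v_{0} + v_{6} = v_{1} + v_{5} — sig = ⟨2 | 1 1⟩
  • {2,7}:  v_{2} + v_{7} = v_{1} + v_{4} — sig = ⟨2 | 1 1⟩
  • {3,7}:  v_{3} + v_{7} = v_{1} + v_{2} — sig = ⟨2 | 1 1⟩
  • {3,5}:  v_{3} + v_{5} = 2·v_{0} + v_{1} — sig = ⟨2 | 1 2⟩
  • {3,6}:  v_{3} + v_{6} = v_{0} + 2·v_{1} — sig = ⟨2 | 1 2⟩
  • {3,4}:  v_{3} + v_{4} = 2·v_{2} — sig = ⟨2 | 2⟩
  • {1,4,5}:  v_{1} + v_{4} + v_{5} = 0 — sig = ⟨3 | 0⟩
  • {0,1,2}:  v_{0} + v_{1} + v_{2} = v_{3} — sig = ⟨3 | 1⟩
  • {0,1,4}:  v_{0} + v_{1} + v_{4} = v_{2} — sig = ⟨3 | 1⟩
  • {1,5,7}:  v_{1} + v_{5} + v_{7} = v_{6} — sig = ⟨3 | 1⟩

Sorted signature multiset PRS(X):
    |P|=2: 10 collections, coeffs (), (1), (1), (1), (1,1), (1,1), (1,1), (1,2), (1,2), (2)
    |P|=3: 4 collections, coeffs (), (1), (1), (1)
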